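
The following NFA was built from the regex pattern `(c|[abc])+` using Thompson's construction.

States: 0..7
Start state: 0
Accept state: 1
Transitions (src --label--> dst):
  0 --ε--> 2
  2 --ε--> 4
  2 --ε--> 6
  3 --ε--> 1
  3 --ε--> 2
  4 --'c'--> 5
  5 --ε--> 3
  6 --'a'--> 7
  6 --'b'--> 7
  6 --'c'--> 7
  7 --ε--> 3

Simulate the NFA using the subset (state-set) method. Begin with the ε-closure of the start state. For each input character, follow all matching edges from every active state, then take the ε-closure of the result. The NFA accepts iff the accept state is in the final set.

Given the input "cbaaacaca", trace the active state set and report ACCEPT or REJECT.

initial (ε-close {0}): {0,2,4,6}
'c' @ 1: {1,2,3,4,5,6,7}  ✓accept
'b' @ 2: {1,2,3,4,6,7}  ✓accept
'a' @ 3: {1,2,3,4,6,7}  ✓accept
'a' @ 4: {1,2,3,4,6,7}  ✓accept
'a' @ 5: {1,2,3,4,6,7}  ✓accept
'c' @ 6: {1,2,3,4,5,6,7}  ✓accept
'a' @ 7: {1,2,3,4,6,7}  ✓accept
'c' @ 8: {1,2,3,4,5,6,7}  ✓accept
'a' @ 9: {1,2,3,4,6,7}  ✓accept
after full input: {1,2,3,4,6,7}  (accept=1 in)

Answer: ACCEPT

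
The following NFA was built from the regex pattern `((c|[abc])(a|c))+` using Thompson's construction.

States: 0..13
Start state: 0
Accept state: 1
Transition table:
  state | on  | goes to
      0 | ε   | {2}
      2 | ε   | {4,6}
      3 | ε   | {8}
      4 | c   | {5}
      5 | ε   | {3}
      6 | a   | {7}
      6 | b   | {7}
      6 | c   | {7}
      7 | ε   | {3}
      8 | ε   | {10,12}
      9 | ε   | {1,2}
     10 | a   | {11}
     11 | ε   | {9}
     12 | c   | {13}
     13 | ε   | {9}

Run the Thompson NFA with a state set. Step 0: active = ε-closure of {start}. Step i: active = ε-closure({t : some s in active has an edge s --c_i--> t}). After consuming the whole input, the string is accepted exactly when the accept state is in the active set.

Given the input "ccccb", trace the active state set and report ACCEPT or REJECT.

Answer: REJECT

Trace:
initial (ε-close {0}): {0,2,4,6}
'c' @ 1: {3,5,7,8,10,12}
'c' @ 2: {1,2,4,6,9,13}  (accept∈set)
'c' @ 3: {3,5,7,8,10,12}
'c' @ 4: {1,2,4,6,9,13}  (accept∈set)
'b' @ 5: {3,7,8,10,12}
final: {3,7,8,10,12}; accept 1 not in set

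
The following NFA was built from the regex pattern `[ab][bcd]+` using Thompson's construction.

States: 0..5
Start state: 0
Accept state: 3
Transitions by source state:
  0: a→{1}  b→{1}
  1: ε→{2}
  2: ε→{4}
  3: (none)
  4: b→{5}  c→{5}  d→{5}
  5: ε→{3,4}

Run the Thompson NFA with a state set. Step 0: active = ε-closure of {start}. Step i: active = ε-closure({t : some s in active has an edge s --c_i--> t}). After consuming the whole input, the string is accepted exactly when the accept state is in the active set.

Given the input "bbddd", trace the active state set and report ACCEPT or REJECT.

S₀ = ε-closure({0}) = {0}
'b' @ 1: {1,2,4}
'b' @ 2: {3,4,5}  [accepting]
'd' @ 3: {3,4,5}  [accepting]
'd' @ 4: {3,4,5}  [accepting]
'd' @ 5: {3,4,5}  [accepting]
final: {3,4,5}; accept 3 in set

Answer: ACCEPT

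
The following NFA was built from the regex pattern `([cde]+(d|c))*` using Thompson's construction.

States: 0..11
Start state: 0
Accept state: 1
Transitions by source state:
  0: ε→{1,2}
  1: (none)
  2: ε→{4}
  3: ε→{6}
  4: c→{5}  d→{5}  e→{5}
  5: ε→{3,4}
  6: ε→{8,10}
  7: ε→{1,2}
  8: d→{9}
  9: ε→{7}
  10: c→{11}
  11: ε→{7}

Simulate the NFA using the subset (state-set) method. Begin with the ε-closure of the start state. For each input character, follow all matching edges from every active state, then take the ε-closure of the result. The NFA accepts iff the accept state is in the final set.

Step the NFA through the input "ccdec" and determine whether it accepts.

S₀ = ε-closure({0}) = {0,1,2,4}
'c' @ 1: {3,4,5,6,8,10}
'c' @ 2: {1,2,3,4,5,6,7,8,10,11}  (accept∈set)
'd' @ 3: {1,2,3,4,5,6,7,8,9,10}  (accept∈set)
'e' @ 4: {3,4,5,6,8,10}
'c' @ 5: {1,2,3,4,5,6,7,8,10,11}  (accept∈set)
end set {1,2,3,4,5,6,7,8,10,11} — state 1 in

Answer: ACCEPT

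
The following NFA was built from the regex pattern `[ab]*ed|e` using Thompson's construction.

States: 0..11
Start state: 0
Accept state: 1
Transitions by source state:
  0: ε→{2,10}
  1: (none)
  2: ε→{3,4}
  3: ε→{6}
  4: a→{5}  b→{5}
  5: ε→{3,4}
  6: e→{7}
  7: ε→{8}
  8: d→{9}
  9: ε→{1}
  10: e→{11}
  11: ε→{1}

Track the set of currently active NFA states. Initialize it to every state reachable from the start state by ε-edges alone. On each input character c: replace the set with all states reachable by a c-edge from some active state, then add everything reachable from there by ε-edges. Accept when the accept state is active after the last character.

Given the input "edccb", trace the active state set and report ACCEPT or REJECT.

Answer: REJECT

Derivation:
S₀ = ε-closure({0}) = {0,2,3,4,6,10}
'e' @ 1: {1,7,8,11}  (accept∈set)
'd' @ 2: {1,9}  (accept∈set)
'c' @ 3: {}  — state set empty
rest 'cb' ignored (set empty)
final: {}; accept 1 not in set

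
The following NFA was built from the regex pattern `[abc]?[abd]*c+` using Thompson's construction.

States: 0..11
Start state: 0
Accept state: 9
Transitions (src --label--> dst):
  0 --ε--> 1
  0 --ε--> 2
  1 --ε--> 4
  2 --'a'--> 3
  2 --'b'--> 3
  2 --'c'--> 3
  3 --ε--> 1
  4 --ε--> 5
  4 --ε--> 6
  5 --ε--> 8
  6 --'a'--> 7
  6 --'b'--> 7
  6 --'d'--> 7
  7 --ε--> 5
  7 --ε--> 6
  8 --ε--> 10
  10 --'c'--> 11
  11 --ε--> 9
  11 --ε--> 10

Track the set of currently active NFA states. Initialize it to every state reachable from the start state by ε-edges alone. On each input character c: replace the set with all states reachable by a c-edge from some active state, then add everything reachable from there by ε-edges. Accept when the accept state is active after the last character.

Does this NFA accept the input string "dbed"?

Answer: REJECT

Trace:
initial (ε-close {0}): {0,1,2,4,5,6,8,10}
'd' @ 1: {5,6,7,8,10}
'b' @ 2: {5,6,7,8,10}
'e' @ 3: {}  — state set empty
rest 'd' ignored (set empty)
after full input: {}  (accept=9 not in)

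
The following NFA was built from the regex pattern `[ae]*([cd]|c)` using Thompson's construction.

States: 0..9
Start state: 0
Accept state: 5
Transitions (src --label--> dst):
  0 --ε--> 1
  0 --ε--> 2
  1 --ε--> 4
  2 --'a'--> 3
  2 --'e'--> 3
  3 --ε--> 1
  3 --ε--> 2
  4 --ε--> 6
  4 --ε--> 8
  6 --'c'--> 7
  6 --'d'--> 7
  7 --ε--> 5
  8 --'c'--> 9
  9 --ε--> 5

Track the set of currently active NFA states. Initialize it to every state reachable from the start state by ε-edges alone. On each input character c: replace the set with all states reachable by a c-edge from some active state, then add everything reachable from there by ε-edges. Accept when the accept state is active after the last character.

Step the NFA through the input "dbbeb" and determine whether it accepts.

Answer: REJECT

Steps:
initial (ε-close {0}): {0,1,2,4,6,8}
'd' @ 1: {5,7}  [accepting]
'b' @ 2: {}  — no active states
rest 'beb' ignored (set empty)
end set {} — state 5 not in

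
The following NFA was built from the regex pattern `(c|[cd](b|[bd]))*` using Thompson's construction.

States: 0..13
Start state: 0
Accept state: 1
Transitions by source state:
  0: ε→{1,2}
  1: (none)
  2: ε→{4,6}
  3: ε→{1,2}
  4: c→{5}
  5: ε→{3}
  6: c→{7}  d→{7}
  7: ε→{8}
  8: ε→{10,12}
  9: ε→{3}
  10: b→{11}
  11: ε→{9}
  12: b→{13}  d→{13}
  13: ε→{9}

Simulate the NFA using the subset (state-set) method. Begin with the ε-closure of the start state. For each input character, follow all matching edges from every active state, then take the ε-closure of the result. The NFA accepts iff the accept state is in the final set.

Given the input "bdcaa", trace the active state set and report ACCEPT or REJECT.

start: ε-closure({0}) = {0,1,2,4,6}
'b' @ 1: {}  — no active states
rest 'dcaa' ignored (set empty)
end set {} — state 1 not in

Answer: REJECT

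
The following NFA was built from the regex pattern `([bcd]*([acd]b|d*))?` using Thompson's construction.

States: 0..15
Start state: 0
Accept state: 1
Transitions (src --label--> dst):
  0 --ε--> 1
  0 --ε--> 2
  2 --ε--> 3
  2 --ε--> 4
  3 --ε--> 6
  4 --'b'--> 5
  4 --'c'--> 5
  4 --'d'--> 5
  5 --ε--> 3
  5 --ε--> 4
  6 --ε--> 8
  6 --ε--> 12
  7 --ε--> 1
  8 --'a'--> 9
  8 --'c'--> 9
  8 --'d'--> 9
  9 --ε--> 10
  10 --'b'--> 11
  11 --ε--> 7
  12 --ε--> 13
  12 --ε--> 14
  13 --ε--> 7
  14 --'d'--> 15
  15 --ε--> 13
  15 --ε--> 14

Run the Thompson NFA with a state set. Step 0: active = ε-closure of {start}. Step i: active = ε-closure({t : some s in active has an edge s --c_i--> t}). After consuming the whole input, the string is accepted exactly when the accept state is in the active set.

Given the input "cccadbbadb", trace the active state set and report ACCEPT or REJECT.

Answer: REJECT

Steps:
start: ε-closure({0}) = {0,1,2,3,4,6,7,8,12,13,14}
'c' @ 1: {1,3,4,5,6,7,8,9,10,12,13,14}  (accept∈set)
'c' @ 2: {1,3,4,5,6,7,8,9,10,12,13,14}  (accept∈set)
'c' @ 3: {1,3,4,5,6,7,8,9,10,12,13,14}  (accept∈set)
'a' @ 4: {9,10}
'd' @ 5: {}  — state set empty
rest 'bbadb' ignored (set empty)
after full input: {}  (accept=1 not in)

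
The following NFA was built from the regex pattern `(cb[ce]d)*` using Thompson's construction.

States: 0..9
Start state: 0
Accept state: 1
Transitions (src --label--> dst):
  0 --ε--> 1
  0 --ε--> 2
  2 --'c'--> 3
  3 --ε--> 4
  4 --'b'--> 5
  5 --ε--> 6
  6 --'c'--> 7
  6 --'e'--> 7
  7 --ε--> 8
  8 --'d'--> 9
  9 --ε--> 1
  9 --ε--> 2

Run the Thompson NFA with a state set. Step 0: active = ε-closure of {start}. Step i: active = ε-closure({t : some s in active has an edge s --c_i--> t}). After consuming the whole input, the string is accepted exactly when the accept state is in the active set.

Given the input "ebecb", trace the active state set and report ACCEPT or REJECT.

Answer: REJECT

Trace:
initial (ε-close {0}): {0,1,2}
'e' @ 1: {}  — no active states
rest 'becb' ignored (set empty)
end set {} — state 1 not in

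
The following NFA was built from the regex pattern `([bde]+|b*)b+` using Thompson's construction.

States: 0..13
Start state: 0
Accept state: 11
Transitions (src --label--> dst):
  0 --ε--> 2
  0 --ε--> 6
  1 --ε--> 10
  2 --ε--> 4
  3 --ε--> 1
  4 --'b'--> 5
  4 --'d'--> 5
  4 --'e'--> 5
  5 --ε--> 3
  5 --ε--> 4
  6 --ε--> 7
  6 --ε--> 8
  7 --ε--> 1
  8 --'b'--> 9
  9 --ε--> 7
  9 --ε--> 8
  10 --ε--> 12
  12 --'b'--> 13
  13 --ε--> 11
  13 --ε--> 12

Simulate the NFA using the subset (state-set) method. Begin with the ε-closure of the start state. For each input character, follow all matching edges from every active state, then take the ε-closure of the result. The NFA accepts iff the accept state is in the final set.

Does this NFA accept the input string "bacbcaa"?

Answer: REJECT

Trace:
initial (ε-close {0}): {0,1,2,4,6,7,8,10,12}
'b' @ 1: {1,3,4,5,7,8,9,10,11,12,13}  (accept∈set)
'a' @ 2: {}  — state set empty
rest 'cbcaa' ignored (set empty)
after full input: {}  (accept=11 not in)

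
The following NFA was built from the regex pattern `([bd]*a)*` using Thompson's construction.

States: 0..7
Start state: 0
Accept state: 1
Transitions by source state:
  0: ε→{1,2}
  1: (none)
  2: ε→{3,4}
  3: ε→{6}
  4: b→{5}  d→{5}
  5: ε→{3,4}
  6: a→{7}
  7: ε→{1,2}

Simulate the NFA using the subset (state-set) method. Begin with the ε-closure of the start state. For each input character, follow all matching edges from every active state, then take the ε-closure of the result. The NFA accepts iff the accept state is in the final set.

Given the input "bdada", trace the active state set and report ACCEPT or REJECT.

Answer: ACCEPT

Steps:
S₀ = ε-closure({0}) = {0,1,2,3,4,6}
'b' @ 1: {3,4,5,6}
'd' @ 2: {3,4,5,6}
'a' @ 3: {1,2,3,4,6,7}  (accept∈set)
'd' @ 4: {3,4,5,6}
'a' @ 5: {1,2,3,4,6,7}  (accept∈set)
final: {1,2,3,4,6,7}; accept 1 in set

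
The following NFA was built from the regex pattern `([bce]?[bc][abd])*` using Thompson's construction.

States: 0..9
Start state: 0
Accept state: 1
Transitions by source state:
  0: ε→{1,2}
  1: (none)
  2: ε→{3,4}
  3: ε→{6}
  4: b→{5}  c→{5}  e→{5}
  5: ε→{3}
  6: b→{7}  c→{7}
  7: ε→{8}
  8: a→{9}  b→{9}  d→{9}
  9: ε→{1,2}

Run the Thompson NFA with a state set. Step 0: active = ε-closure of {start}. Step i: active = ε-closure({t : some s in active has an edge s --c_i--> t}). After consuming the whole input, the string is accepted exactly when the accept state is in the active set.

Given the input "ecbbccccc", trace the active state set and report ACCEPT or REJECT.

start: ε-closure({0}) = {0,1,2,3,4,6}
'e' @ 1: {3,5,6}
'c' @ 2: {7,8}
'b' @ 3: {1,2,3,4,6,9}  ✓accept
'b' @ 4: {3,5,6,7,8}
'c' @ 5: {7,8}
'c' @ 6: {}  — no active states
rest 'ccc' ignored (set empty)
after full input: {}  (accept=1 not in)

Answer: REJECT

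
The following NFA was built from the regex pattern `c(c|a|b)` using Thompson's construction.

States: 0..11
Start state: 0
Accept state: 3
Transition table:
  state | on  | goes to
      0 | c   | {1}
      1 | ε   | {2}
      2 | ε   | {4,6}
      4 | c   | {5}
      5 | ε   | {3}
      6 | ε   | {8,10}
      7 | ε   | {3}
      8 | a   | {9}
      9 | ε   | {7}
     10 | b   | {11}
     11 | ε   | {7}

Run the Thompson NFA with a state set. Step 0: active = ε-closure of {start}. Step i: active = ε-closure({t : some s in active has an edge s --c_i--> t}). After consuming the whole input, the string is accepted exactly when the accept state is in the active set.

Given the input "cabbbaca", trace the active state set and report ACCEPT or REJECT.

initial (ε-close {0}): {0}
'c' @ 1: {1,2,4,6,8,10}
'a' @ 2: {3,7,9}  (accept∈set)
'b' @ 3: {}  — state set empty
rest 'bbaca' ignored (set empty)
final: {}; accept 3 not in set

Answer: REJECT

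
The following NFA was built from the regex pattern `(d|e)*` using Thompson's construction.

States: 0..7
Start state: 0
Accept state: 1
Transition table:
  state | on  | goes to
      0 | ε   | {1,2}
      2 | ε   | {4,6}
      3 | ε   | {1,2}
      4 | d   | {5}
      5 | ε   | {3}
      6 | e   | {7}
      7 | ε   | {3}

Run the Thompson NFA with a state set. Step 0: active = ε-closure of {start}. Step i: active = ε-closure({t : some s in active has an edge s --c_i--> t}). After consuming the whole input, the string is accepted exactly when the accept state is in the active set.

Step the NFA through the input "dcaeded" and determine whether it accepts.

S₀ = ε-closure({0}) = {0,1,2,4,6}
'd' @ 1: {1,2,3,4,5,6}  [accepting]
'c' @ 2: {}  — state set empty
rest 'aeded' ignored (set empty)
final: {}; accept 1 not in set

Answer: REJECT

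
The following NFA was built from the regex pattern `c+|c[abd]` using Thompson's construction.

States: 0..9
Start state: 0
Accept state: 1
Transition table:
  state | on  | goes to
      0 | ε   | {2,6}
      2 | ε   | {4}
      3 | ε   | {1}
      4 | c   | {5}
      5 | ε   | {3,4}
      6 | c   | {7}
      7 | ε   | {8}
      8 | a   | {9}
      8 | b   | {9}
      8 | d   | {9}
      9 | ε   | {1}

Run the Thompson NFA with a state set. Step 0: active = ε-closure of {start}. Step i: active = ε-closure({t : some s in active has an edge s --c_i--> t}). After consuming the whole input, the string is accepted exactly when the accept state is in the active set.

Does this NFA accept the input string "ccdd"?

initial (ε-close {0}): {0,2,4,6}
'c' @ 1: {1,3,4,5,7,8}  (accept∈set)
'c' @ 2: {1,3,4,5}  (accept∈set)
'd' @ 3: {}  — no active states
rest 'd' ignored (set empty)
end set {} — state 1 not in

Answer: REJECT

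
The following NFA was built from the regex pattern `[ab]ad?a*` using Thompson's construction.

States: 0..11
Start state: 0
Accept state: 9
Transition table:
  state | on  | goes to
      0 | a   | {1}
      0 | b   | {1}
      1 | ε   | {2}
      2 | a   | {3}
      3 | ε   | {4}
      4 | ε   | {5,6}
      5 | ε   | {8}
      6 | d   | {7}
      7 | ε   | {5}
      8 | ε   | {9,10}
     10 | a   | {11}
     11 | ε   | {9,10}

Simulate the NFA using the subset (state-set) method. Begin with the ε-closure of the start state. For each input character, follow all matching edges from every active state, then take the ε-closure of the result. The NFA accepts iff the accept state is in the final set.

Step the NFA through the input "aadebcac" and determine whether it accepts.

Answer: REJECT

Steps:
start: ε-closure({0}) = {0}
'a' @ 1: {1,2}
'a' @ 2: {3,4,5,6,8,9,10}  [accepting]
'd' @ 3: {5,7,8,9,10}  [accepting]
'e' @ 4: {}  — dead — no transitions
rest 'bcac' ignored (set empty)
final: {}; accept 9 not in set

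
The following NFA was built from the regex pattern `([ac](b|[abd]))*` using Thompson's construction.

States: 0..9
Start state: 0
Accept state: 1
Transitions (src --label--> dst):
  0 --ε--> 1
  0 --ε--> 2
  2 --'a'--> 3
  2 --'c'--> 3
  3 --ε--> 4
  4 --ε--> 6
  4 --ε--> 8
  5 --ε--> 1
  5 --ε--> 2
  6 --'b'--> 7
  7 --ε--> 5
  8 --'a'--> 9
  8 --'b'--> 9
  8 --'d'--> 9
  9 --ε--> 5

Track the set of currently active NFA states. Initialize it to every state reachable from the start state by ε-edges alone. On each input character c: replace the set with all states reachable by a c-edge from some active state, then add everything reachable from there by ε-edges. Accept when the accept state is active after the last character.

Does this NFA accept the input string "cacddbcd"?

Answer: REJECT

Trace:
start: ε-closure({0}) = {0,1,2}
'c' @ 1: {3,4,6,8}
'a' @ 2: {1,2,5,9}  ✓accept
'c' @ 3: {3,4,6,8}
'd' @ 4: {1,2,5,9}  ✓accept
'd' @ 5: {}  — state set empty
rest 'bcd' ignored (set empty)
end set {} — state 1 not in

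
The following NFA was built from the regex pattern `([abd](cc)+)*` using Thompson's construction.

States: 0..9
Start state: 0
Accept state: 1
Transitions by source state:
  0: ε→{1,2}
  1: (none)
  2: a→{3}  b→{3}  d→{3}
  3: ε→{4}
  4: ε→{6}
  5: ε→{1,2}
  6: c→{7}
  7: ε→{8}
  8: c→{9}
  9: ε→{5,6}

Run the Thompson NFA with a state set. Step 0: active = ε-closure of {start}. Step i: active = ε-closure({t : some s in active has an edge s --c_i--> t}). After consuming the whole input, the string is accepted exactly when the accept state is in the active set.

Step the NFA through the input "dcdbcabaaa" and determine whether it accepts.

S₀ = ε-closure({0}) = {0,1,2}
'd' @ 1: {3,4,6}
'c' @ 2: {7,8}
'd' @ 3: {}  — dead — no transitions
rest 'bcabaaa' ignored (set empty)
final: {}; accept 1 not in set

Answer: REJECT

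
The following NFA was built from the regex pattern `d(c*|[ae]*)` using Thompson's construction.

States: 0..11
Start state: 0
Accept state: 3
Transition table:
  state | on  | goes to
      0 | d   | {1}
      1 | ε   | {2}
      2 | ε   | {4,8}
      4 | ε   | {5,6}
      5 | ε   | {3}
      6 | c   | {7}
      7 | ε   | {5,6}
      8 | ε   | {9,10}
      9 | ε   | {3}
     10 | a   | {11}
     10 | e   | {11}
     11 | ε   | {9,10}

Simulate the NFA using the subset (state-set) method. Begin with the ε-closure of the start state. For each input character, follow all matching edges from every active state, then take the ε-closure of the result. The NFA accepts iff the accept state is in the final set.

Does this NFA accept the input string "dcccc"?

S₀ = ε-closure({0}) = {0}
'd' @ 1: {1,2,3,4,5,6,8,9,10}  ✓accept
'c' @ 2: {3,5,6,7}  ✓accept
'c' @ 3: {3,5,6,7}  ✓accept
'c' @ 4: {3,5,6,7}  ✓accept
'c' @ 5: {3,5,6,7}  ✓accept
end set {3,5,6,7} — state 3 in

Answer: ACCEPT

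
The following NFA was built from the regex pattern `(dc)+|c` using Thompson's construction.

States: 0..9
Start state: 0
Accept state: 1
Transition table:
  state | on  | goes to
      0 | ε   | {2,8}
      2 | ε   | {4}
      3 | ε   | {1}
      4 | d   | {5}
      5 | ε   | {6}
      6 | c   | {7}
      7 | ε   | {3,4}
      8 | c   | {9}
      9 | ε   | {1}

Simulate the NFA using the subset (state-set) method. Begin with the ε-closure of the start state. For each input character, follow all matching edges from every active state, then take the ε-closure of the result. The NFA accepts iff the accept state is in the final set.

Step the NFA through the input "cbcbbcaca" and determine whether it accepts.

S₀ = ε-closure({0}) = {0,2,4,8}
'c' @ 1: {1,9}  ✓accept
'b' @ 2: {}  — dead — no transitions
rest 'cbbcaca' ignored (set empty)
end set {} — state 1 not in

Answer: REJECT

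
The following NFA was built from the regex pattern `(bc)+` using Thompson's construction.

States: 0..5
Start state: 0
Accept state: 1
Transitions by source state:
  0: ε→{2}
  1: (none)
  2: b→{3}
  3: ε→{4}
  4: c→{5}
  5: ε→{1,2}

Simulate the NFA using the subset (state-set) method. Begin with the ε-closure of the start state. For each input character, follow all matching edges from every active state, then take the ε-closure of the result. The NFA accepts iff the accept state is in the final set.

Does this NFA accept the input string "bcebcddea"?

Answer: REJECT

Steps:
initial (ε-close {0}): {0,2}
'b' @ 1: {3,4}
'c' @ 2: {1,2,5}  ✓accept
'e' @ 3: {}  — state set empty
rest 'bcddea' ignored (set empty)
end set {} — state 1 not in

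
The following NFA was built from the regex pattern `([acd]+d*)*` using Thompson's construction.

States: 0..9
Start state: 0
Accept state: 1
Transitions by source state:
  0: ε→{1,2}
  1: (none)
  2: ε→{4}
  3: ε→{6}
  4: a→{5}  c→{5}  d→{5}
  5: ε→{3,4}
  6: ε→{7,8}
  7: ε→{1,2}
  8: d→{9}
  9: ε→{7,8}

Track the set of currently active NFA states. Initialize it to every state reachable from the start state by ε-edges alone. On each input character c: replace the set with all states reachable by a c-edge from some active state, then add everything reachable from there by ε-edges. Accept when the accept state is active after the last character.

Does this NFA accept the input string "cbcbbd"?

Answer: REJECT

Derivation:
start: ε-closure({0}) = {0,1,2,4}
'c' @ 1: {1,2,3,4,5,6,7,8}  ✓accept
'b' @ 2: {}  — state set empty
rest 'cbbd' ignored (set empty)
end set {} — state 1 not in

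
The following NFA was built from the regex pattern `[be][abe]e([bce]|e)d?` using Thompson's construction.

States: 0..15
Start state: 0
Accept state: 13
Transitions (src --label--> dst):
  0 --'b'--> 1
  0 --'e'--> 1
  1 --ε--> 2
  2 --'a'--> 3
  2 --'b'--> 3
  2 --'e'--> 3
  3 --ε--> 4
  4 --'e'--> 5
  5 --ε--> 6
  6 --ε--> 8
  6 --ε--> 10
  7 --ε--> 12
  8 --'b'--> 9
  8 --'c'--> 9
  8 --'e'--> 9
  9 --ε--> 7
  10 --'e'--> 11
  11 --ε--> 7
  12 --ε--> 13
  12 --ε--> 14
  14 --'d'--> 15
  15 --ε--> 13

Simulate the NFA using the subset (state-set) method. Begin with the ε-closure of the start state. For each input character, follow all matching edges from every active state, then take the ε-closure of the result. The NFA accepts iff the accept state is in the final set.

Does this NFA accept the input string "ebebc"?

Answer: REJECT

Derivation:
S₀ = ε-closure({0}) = {0}
'e' @ 1: {1,2}
'b' @ 2: {3,4}
'e' @ 3: {5,6,8,10}
'b' @ 4: {7,9,12,13,14}  (accept∈set)
'c' @ 5: {}  — no active states
end set {} — state 13 not in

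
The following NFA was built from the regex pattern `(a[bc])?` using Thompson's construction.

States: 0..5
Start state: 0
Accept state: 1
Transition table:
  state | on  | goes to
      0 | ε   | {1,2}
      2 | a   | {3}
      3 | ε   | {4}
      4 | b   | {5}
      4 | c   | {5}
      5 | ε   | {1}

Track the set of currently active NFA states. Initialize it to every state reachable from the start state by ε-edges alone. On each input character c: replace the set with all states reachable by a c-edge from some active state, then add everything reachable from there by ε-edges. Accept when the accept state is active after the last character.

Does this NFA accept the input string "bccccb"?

Answer: REJECT

Derivation:
initial (ε-close {0}): {0,1,2}
'b' @ 1: {}  — state set empty
rest 'ccccb' ignored (set empty)
final: {}; accept 1 not in set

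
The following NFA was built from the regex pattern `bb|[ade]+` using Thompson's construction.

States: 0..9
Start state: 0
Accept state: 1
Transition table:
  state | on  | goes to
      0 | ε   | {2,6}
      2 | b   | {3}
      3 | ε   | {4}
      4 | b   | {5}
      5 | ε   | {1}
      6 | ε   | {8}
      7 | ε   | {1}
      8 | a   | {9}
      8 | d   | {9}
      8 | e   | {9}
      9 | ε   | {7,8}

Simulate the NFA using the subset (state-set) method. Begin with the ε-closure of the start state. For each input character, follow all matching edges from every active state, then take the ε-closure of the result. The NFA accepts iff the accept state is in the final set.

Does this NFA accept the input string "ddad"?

Answer: ACCEPT

Derivation:
start: ε-closure({0}) = {0,2,6,8}
'd' @ 1: {1,7,8,9}  [accepting]
'd' @ 2: {1,7,8,9}  [accepting]
'a' @ 3: {1,7,8,9}  [accepting]
'd' @ 4: {1,7,8,9}  [accepting]
after full input: {1,7,8,9}  (accept=1 in)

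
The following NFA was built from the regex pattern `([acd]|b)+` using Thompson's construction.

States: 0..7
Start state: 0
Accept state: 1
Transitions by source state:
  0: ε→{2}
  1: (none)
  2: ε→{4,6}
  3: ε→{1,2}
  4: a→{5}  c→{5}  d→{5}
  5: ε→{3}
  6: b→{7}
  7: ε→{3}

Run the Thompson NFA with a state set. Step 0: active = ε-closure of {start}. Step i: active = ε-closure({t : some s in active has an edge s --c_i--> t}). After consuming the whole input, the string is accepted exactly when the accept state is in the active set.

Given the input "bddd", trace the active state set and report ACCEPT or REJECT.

S₀ = ε-closure({0}) = {0,2,4,6}
'b' @ 1: {1,2,3,4,6,7}  [accepting]
'd' @ 2: {1,2,3,4,5,6}  [accepting]
'd' @ 3: {1,2,3,4,5,6}  [accepting]
'd' @ 4: {1,2,3,4,5,6}  [accepting]
after full input: {1,2,3,4,5,6}  (accept=1 in)

Answer: ACCEPT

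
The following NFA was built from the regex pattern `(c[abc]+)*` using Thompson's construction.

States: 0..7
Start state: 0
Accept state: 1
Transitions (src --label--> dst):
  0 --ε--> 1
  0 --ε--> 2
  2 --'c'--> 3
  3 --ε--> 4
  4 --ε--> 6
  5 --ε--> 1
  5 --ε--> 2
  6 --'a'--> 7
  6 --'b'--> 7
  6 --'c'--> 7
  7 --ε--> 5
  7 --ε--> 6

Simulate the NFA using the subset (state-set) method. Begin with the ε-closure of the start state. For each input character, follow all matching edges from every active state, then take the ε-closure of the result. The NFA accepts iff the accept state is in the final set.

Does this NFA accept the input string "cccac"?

Answer: ACCEPT

Derivation:
initial (ε-close {0}): {0,1,2}
'c' @ 1: {3,4,6}
'c' @ 2: {1,2,5,6,7}  ✓accept
'c' @ 3: {1,2,3,4,5,6,7}  ✓accept
'a' @ 4: {1,2,5,6,7}  ✓accept
'c' @ 5: {1,2,3,4,5,6,7}  ✓accept
after full input: {1,2,3,4,5,6,7}  (accept=1 in)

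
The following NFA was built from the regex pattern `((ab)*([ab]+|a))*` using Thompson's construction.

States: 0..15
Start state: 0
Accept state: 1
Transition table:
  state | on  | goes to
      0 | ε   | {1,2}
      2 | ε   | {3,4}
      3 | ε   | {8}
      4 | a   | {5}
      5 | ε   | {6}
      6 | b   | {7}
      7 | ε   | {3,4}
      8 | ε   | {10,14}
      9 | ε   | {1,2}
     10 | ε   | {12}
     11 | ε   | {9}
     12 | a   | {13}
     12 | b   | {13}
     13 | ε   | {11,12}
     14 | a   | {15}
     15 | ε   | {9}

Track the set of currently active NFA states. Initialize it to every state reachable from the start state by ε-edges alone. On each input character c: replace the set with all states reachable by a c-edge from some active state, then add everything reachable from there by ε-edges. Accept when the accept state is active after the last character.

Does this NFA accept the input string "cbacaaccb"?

Answer: REJECT

Steps:
initial (ε-close {0}): {0,1,2,3,4,8,10,12,14}
'c' @ 1: {}  — no active states
rest 'bacaaccb' ignored (set empty)
final: {}; accept 1 not in set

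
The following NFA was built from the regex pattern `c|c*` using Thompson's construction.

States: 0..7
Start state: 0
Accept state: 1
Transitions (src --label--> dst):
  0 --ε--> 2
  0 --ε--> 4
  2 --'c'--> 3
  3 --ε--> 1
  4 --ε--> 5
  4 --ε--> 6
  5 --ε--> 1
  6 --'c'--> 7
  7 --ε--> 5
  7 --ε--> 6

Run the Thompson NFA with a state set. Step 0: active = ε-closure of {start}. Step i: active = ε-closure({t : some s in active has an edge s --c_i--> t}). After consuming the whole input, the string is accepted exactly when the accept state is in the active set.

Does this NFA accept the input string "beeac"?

initial (ε-close {0}): {0,1,2,4,5,6}
'b' @ 1: {}  — dead — no transitions
rest 'eeac' ignored (set empty)
final: {}; accept 1 not in set

Answer: REJECT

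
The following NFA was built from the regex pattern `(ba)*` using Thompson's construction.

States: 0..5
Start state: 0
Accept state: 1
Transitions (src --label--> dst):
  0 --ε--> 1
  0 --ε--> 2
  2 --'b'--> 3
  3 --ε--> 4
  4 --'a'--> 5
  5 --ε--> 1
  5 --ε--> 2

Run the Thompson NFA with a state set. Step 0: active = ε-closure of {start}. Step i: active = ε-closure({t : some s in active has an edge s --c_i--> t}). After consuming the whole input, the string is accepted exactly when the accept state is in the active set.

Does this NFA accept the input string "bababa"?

S₀ = ε-closure({0}) = {0,1,2}
'b' @ 1: {3,4}
'a' @ 2: {1,2,5}  (accept∈set)
'b' @ 3: {3,4}
'a' @ 4: {1,2,5}  (accept∈set)
'b' @ 5: {3,4}
'a' @ 6: {1,2,5}  (accept∈set)
end set {1,2,5} — state 1 in

Answer: ACCEPT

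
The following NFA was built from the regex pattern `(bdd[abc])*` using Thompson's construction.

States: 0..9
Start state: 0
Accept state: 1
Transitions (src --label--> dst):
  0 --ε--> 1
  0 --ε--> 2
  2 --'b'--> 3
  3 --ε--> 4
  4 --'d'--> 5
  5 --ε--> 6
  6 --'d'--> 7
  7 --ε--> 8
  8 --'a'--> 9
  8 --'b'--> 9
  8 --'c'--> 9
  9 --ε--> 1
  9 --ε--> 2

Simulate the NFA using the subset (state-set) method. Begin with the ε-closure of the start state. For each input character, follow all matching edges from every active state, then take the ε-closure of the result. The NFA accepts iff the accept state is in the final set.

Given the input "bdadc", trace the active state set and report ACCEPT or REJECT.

start: ε-closure({0}) = {0,1,2}
'b' @ 1: {3,4}
'd' @ 2: {5,6}
'a' @ 3: {}  — dead — no transitions
rest 'dc' ignored (set empty)
after full input: {}  (accept=1 not in)

Answer: REJECT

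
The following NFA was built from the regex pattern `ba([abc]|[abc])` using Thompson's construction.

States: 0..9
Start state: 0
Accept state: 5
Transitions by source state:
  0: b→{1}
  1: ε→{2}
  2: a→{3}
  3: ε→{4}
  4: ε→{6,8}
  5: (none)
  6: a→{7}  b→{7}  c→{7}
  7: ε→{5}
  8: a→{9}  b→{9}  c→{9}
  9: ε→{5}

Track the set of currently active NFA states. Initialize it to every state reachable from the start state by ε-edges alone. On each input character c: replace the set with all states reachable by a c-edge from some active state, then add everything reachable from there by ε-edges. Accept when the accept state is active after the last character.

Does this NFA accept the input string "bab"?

Answer: ACCEPT

Steps:
S₀ = ε-closure({0}) = {0}
'b' @ 1: {1,2}
'a' @ 2: {3,4,6,8}
'b' @ 3: {5,7,9}  [accepting]
end set {5,7,9} — state 5 in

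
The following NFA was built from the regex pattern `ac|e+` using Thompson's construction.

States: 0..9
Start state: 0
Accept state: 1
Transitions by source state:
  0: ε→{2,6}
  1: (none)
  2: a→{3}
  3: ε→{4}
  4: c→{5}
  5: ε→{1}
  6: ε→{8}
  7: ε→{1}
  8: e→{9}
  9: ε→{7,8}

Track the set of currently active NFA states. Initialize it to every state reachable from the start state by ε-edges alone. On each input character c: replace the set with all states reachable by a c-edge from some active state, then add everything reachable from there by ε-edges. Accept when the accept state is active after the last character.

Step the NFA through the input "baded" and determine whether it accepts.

start: ε-closure({0}) = {0,2,6,8}
'b' @ 1: {}  — dead — no transitions
rest 'aded' ignored (set empty)
final: {}; accept 1 not in set

Answer: REJECT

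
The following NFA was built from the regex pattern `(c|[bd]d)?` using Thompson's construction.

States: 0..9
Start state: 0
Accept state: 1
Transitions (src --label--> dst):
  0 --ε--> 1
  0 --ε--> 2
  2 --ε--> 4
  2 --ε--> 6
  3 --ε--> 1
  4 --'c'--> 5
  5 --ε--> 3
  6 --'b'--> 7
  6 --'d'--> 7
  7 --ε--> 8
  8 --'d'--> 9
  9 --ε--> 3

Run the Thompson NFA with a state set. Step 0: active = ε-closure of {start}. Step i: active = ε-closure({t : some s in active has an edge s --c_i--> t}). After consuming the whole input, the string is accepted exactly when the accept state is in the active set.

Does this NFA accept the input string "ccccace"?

Answer: REJECT

Steps:
S₀ = ε-closure({0}) = {0,1,2,4,6}
'c' @ 1: {1,3,5}  (accept∈set)
'c' @ 2: {}  — state set empty
rest 'ccace' ignored (set empty)
end set {} — state 1 not in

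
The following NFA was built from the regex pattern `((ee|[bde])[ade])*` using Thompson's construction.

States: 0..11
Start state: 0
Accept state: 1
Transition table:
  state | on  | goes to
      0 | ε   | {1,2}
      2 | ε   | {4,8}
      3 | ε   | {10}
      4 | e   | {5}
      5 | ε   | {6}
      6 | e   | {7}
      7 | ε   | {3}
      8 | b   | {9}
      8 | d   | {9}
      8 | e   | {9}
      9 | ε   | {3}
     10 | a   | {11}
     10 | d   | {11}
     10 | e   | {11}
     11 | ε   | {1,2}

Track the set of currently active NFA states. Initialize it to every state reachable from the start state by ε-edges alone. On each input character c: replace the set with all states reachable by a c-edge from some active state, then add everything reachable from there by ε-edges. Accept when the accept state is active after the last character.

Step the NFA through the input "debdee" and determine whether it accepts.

Answer: ACCEPT

Trace:
initial (ε-close {0}): {0,1,2,4,8}
'd' @ 1: {3,9,10}
'e' @ 2: {1,2,4,8,11}  ✓accept
'b' @ 3: {3,9,10}
'd' @ 4: {1,2,4,8,11}  ✓accept
'e' @ 5: {3,5,6,9,10}
'e' @ 6: {1,2,3,4,7,8,10,11}  ✓accept
end set {1,2,3,4,7,8,10,11} — state 1 in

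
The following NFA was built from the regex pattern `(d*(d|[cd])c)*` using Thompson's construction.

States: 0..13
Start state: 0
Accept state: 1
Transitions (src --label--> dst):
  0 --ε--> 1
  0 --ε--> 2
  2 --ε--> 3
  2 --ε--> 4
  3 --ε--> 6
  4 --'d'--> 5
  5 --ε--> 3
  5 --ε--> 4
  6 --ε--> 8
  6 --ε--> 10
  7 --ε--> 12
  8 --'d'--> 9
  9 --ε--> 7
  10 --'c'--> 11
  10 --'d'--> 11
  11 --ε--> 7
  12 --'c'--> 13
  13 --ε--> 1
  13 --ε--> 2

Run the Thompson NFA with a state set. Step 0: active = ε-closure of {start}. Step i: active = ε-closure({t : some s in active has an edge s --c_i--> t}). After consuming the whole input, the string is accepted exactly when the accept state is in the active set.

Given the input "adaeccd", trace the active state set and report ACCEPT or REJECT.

initial (ε-close {0}): {0,1,2,3,4,6,8,10}
'a' @ 1: {}  — state set empty
rest 'daeccd' ignored (set empty)
after full input: {}  (accept=1 not in)

Answer: REJECT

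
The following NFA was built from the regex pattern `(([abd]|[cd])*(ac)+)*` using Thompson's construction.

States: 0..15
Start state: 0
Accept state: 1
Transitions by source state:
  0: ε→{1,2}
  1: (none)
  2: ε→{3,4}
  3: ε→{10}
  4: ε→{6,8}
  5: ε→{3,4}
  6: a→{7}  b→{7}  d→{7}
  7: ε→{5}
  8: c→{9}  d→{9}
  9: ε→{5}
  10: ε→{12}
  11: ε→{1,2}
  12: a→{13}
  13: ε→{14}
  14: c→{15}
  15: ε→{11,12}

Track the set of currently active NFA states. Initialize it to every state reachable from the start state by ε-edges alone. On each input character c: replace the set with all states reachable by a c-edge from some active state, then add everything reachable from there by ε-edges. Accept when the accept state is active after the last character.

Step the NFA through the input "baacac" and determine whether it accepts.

S₀ = ε-closure({0}) = {0,1,2,3,4,6,8,10,12}
'b' @ 1: {3,4,5,6,7,8,10,12}
'a' @ 2: {3,4,5,6,7,8,10,12,13,14}
'a' @ 3: {3,4,5,6,7,8,10,12,13,14}
'c' @ 4: {1,2,3,4,5,6,8,9,10,11,12,15}  [accepting]
'a' @ 5: {3,4,5,6,7,8,10,12,13,14}
'c' @ 6: {1,2,3,4,5,6,8,9,10,11,12,15}  [accepting]
end set {1,2,3,4,5,6,8,9,10,11,12,15} — state 1 in

Answer: ACCEPT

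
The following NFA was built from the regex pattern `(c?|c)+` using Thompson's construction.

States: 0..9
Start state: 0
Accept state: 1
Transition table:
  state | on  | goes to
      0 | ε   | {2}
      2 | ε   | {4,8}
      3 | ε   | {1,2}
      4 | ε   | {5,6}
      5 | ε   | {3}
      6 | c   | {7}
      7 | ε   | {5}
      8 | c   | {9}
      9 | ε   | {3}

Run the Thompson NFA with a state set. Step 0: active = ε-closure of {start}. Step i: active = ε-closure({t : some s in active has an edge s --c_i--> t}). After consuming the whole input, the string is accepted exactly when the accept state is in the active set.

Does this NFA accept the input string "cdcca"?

Answer: REJECT

Trace:
S₀ = ε-closure({0}) = {0,1,2,3,4,5,6,8}
'c' @ 1: {1,2,3,4,5,6,7,8,9}  ✓accept
'd' @ 2: {}  — dead — no transitions
rest 'cca' ignored (set empty)
end set {} — state 1 not in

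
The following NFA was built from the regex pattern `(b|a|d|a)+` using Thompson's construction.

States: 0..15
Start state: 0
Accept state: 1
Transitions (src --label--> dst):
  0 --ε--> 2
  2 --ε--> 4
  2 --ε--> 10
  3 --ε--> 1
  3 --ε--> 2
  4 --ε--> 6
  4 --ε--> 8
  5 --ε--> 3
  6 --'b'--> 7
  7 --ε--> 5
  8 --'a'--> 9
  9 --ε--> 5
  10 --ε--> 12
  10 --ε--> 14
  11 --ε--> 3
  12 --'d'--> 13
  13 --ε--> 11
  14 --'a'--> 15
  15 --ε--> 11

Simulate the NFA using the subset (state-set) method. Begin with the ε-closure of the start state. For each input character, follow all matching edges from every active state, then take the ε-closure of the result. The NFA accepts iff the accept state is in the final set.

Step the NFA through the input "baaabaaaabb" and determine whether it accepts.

Answer: ACCEPT

Steps:
S₀ = ε-closure({0}) = {0,2,4,6,8,10,12,14}
'b' @ 1: {1,2,3,4,5,6,7,8,10,12,14}  ✓accept
'a' @ 2: {1,2,3,4,5,6,8,9,10,11,12,14,15}  ✓accept
'a' @ 3: {1,2,3,4,5,6,8,9,10,11,12,14,15}  ✓accept
'a' @ 4: {1,2,3,4,5,6,8,9,10,11,12,14,15}  ✓accept
'b' @ 5: {1,2,3,4,5,6,7,8,10,12,14}  ✓accept
'a' @ 6: {1,2,3,4,5,6,8,9,10,11,12,14,15}  ✓accept
'a' @ 7: {1,2,3,4,5,6,8,9,10,11,12,14,15}  ✓accept
'a' @ 8: {1,2,3,4,5,6,8,9,10,11,12,14,15}  ✓accept
'a' @ 9: {1,2,3,4,5,6,8,9,10,11,12,14,15}  ✓accept
'b' @ 10: {1,2,3,4,5,6,7,8,10,12,14}  ✓accept
'b' @ 11: {1,2,3,4,5,6,7,8,10,12,14}  ✓accept
end set {1,2,3,4,5,6,7,8,10,12,14} — state 1 in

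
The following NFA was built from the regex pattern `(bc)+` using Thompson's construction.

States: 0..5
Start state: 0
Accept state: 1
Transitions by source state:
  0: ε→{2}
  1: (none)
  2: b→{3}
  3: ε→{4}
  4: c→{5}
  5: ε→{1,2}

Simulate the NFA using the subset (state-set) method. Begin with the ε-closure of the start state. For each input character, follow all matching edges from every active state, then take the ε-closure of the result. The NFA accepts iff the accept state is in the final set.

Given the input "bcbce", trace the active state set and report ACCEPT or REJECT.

Answer: REJECT

Derivation:
initial (ε-close {0}): {0,2}
'b' @ 1: {3,4}
'c' @ 2: {1,2,5}  (accept∈set)
'b' @ 3: {3,4}
'c' @ 4: {1,2,5}  (accept∈set)
'e' @ 5: {}  — no active states
after full input: {}  (accept=1 not in)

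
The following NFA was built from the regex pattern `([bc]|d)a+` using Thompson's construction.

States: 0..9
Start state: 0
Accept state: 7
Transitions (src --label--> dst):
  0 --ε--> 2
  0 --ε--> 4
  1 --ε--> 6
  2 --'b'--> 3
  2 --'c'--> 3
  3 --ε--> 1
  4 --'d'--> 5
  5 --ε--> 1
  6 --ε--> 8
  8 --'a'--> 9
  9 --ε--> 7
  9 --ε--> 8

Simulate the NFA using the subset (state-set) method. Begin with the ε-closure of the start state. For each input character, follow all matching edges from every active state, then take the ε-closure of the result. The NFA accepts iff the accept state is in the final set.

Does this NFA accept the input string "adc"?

Answer: REJECT

Steps:
start: ε-closure({0}) = {0,2,4}
'a' @ 1: {}  — state set empty
rest 'dc' ignored (set empty)
final: {}; accept 7 not in set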